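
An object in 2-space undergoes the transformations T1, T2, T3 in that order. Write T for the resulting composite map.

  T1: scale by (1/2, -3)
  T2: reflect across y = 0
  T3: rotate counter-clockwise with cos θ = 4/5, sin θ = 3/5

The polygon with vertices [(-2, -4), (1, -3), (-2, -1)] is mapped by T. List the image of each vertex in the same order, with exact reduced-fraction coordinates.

image vertices: (32/5, -51/5), (29/5, -69/10), (1, -3)

T1 scale by (1/2, -3): (-2, -4) → (-1, 12); (1, -3) → (1/2, 9); (-2, -1) → (-1, 3)
T2 reflect across y = 0: (-1, 12) → (-1, -12); (1/2, 9) → (1/2, -9); (-1, 3) → (-1, -3)
T3 rotate counter-clockwise with cos θ = 4/5, sin θ = 3/5: (-1, -12) → (32/5, -51/5); (1/2, -9) → (29/5, -69/10); (-1, -3) → (1, -3)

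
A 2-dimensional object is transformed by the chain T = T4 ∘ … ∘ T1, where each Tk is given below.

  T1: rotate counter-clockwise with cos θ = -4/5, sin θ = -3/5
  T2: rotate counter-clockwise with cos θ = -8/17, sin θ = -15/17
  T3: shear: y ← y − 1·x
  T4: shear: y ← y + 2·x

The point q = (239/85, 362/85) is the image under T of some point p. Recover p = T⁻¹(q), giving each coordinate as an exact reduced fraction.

p = (1, -3)

T1 = [-4/5 3/5 0; -3/5 -4/5 0; 0 0 1]
T2·T1 = [-13/85 -84/85 0; 84/85 -13/85 0; 0 0 1]
T3·…·T1 = [-13/85 -84/85 0; 97/85 71/85 0; 0 0 1]
T4·…·T1 = [-13/85 -84/85 0; 71/85 -97/85 0; 0 0 1]
det M = 1; M⁻¹ = [-97/85 84/85 0; -71/85 -13/85 0; 0 0 1]
M⁻¹ · (239/85, 362/85)ᵀ = (1, -3)ᵀ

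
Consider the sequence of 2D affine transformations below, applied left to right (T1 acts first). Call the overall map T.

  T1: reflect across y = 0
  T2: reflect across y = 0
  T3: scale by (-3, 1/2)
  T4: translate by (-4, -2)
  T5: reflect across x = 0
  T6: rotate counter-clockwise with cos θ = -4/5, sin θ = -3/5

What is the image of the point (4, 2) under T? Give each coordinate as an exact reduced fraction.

T(p) = (-67/5, -44/5)

T1 reflect across y = 0: (4, 2) → (4, -2)
T2 reflect across y = 0: (4, -2) → (4, 2)
T3 scale by (-3, 1/2): (4, 2) → (-12, 1)
T4 translate by (-4, -2): (-12, 1) → (-16, -1)
T5 reflect across x = 0: (-16, -1) → (16, -1)
T6 rotate counter-clockwise with cos θ = -4/5, sin θ = -3/5: (16, -1) → (-67/5, -44/5)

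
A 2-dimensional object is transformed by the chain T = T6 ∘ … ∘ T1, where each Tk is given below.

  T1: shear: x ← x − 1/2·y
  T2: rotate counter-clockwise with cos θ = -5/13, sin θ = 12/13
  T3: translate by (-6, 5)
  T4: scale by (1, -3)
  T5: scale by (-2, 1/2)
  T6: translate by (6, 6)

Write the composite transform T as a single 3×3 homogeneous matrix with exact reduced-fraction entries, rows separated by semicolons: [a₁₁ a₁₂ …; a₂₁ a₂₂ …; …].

T = [10/13 19/13 18; -18/13 33/26 -3/2; 0 0 1]

T1 = [1 -1/2 0; 0 1 0; 0 0 1]
T2·T1 = [-5/13 -19/26 0; 12/13 -11/13 0; 0 0 1]
T3·…·T1 = [-5/13 -19/26 -6; 12/13 -11/13 5; 0 0 1]
T4·…·T1 = [-5/13 -19/26 -6; -36/13 33/13 -15; 0 0 1]
T5·…·T1 = [10/13 19/13 12; -18/13 33/26 -15/2; 0 0 1]
T6·…·T1 = [10/13 19/13 18; -18/13 33/26 -3/2; 0 0 1]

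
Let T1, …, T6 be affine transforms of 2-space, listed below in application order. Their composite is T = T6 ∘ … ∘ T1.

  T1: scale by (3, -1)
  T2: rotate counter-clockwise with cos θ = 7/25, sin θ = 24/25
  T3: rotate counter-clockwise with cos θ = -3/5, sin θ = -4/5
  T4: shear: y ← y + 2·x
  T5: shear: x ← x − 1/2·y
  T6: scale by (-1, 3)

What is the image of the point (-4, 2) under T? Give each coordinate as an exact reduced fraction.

T1 scale by (3, -1): (-4, 2) → (-12, -2)
T2 rotate counter-clockwise with cos θ = 7/25, sin θ = 24/25: (-12, -2) → (-36/25, -302/25)
T3 rotate counter-clockwise with cos θ = -3/5, sin θ = -4/5: (-36/25, -302/25) → (-44/5, 42/5)
T4 shear: y ← y + 2·x: (-44/5, 42/5) → (-44/5, -46/5)
T5 shear: x ← x − 1/2·y: (-44/5, -46/5) → (-21/5, -46/5)
T6 scale by (-1, 3): (-21/5, -46/5) → (21/5, -138/5)

T(p) = (21/5, -138/5)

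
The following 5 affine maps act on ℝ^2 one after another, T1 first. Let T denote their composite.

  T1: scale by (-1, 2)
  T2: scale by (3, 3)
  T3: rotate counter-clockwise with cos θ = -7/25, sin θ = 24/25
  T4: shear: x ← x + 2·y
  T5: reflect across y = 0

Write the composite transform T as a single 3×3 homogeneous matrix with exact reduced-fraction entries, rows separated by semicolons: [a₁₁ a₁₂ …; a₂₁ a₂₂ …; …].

T1 = [-1 0 0; 0 2 0; 0 0 1]
T2·T1 = [-3 0 0; 0 6 0; 0 0 1]
T3·…·T1 = [21/25 -144/25 0; -72/25 -42/25 0; 0 0 1]
T4·…·T1 = [-123/25 -228/25 0; -72/25 -42/25 0; 0 0 1]
T5·…·T1 = [-123/25 -228/25 0; 72/25 42/25 0; 0 0 1]

T = [-123/25 -228/25 0; 72/25 42/25 0; 0 0 1]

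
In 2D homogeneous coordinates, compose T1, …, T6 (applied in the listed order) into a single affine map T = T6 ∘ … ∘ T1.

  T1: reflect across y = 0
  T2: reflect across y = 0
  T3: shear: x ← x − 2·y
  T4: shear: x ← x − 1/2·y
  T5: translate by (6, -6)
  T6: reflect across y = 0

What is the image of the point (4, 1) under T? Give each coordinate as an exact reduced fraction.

T1 reflect across y = 0: (4, 1) → (4, -1)
T2 reflect across y = 0: (4, -1) → (4, 1)
T3 shear: x ← x − 2·y: (4, 1) → (2, 1)
T4 shear: x ← x − 1/2·y: (2, 1) → (3/2, 1)
T5 translate by (6, -6): (3/2, 1) → (15/2, -5)
T6 reflect across y = 0: (15/2, -5) → (15/2, 5)

T(p) = (15/2, 5)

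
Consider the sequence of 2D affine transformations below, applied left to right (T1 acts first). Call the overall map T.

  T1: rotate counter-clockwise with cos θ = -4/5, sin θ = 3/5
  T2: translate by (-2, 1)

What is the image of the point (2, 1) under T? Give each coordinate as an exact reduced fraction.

T1 rotate counter-clockwise with cos θ = -4/5, sin θ = 3/5: (2, 1) → (-11/5, 2/5)
T2 translate by (-2, 1): (-11/5, 2/5) → (-21/5, 7/5)

T(p) = (-21/5, 7/5)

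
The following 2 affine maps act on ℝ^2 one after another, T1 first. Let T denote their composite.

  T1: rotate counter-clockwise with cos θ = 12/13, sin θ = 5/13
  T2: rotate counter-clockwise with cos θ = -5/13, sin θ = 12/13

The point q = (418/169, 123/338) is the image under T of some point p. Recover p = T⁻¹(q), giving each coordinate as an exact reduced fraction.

p = (-3/2, -2)

T1 = [12/13 -5/13 0; 5/13 12/13 0; 0 0 1]
T2·T1 = [-120/169 -119/169 0; 119/169 -120/169 0; 0 0 1]
det M = 1; M⁻¹ = [-120/169 119/169 0; -119/169 -120/169 0; 0 0 1]
M⁻¹ · (418/169, 123/338)ᵀ = (-3/2, -2)ᵀ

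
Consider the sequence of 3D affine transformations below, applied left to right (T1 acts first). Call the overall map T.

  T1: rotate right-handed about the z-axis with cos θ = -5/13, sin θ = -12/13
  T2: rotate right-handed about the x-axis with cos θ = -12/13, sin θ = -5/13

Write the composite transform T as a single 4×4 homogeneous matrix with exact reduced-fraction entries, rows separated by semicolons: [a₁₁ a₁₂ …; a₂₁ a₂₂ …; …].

T = [-5/13 12/13 0 0; 144/169 60/169 5/13 0; 60/169 25/169 -12/13 0; 0 0 0 1]

T1 = [-5/13 12/13 0 0; -12/13 -5/13 0 0; 0 0 1 0; 0 0 0 1]
T2·T1 = [-5/13 12/13 0 0; 144/169 60/169 5/13 0; 60/169 25/169 -12/13 0; 0 0 0 1]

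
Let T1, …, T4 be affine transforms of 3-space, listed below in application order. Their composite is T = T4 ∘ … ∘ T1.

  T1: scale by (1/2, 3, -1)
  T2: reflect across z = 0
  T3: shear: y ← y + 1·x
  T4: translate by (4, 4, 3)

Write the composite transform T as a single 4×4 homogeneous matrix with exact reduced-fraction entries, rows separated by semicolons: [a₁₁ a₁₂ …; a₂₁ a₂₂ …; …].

T1 = [1/2 0 0 0; 0 3 0 0; 0 0 -1 0; 0 0 0 1]
T2·T1 = [1/2 0 0 0; 0 3 0 0; 0 0 1 0; 0 0 0 1]
T3·…·T1 = [1/2 0 0 0; 1/2 3 0 0; 0 0 1 0; 0 0 0 1]
T4·…·T1 = [1/2 0 0 4; 1/2 3 0 4; 0 0 1 3; 0 0 0 1]

T = [1/2 0 0 4; 1/2 3 0 4; 0 0 1 3; 0 0 0 1]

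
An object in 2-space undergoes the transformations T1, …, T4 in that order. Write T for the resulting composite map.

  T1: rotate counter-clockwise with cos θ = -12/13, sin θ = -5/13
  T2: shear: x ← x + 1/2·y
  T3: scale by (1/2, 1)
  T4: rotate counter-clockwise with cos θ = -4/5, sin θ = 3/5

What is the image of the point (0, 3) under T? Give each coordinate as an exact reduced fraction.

T(p) = (114/65, 279/130)

T1 rotate counter-clockwise with cos θ = -12/13, sin θ = -5/13: (0, 3) → (15/13, -36/13)
T2 shear: x ← x + 1/2·y: (15/13, -36/13) → (-3/13, -36/13)
T3 scale by (1/2, 1): (-3/13, -36/13) → (-3/26, -36/13)
T4 rotate counter-clockwise with cos θ = -4/5, sin θ = 3/5: (-3/26, -36/13) → (114/65, 279/130)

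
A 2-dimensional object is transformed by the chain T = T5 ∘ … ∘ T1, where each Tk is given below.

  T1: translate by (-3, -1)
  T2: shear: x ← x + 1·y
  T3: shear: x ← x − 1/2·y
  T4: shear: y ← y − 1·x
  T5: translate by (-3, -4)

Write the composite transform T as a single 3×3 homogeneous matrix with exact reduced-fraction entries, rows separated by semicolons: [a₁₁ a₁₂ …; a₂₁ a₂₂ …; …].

T = [1 1/2 -13/2; -1 1/2 -3/2; 0 0 1]

T1 = [1 0 -3; 0 1 -1; 0 0 1]
T2·T1 = [1 1 -4; 0 1 -1; 0 0 1]
T3·…·T1 = [1 1/2 -7/2; 0 1 -1; 0 0 1]
T4·…·T1 = [1 1/2 -7/2; -1 1/2 5/2; 0 0 1]
T5·…·T1 = [1 1/2 -13/2; -1 1/2 -3/2; 0 0 1]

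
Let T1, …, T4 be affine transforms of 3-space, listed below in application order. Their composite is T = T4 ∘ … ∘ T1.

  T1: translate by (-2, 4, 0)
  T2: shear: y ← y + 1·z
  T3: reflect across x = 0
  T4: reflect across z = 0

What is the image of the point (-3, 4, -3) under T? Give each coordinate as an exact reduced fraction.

T(p) = (5, 5, 3)

T1 translate by (-2, 4, 0): (-3, 4, -3) → (-5, 8, -3)
T2 shear: y ← y + 1·z: (-5, 8, -3) → (-5, 5, -3)
T3 reflect across x = 0: (-5, 5, -3) → (5, 5, -3)
T4 reflect across z = 0: (5, 5, -3) → (5, 5, 3)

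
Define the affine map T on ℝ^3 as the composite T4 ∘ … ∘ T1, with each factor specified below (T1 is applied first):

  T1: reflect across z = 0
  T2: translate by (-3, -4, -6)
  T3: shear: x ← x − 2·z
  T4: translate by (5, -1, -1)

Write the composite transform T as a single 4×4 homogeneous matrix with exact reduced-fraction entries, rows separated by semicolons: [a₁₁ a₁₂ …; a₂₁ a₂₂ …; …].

T1 = [1 0 0 0; 0 1 0 0; 0 0 -1 0; 0 0 0 1]
T2·T1 = [1 0 0 -3; 0 1 0 -4; 0 0 -1 -6; 0 0 0 1]
T3·…·T1 = [1 0 2 9; 0 1 0 -4; 0 0 -1 -6; 0 0 0 1]
T4·…·T1 = [1 0 2 14; 0 1 0 -5; 0 0 -1 -7; 0 0 0 1]

T = [1 0 2 14; 0 1 0 -5; 0 0 -1 -7; 0 0 0 1]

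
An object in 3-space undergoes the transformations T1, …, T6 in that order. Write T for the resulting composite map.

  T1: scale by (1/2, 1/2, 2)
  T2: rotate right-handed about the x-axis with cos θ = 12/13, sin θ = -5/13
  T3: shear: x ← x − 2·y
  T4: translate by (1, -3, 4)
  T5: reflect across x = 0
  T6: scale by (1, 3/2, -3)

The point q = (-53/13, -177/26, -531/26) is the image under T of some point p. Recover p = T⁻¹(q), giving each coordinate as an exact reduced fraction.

p = (0, -5, 1)

T1 = [1/2 0 0 0; 0 1/2 0 0; 0 0 2 0; 0 0 0 1]
T2·T1 = [1/2 0 0 0; 0 6/13 10/13 0; 0 -5/26 24/13 0; 0 0 0 1]
T3·…·T1 = [1/2 -12/13 -20/13 0; 0 6/13 10/13 0; 0 -5/26 24/13 0; 0 0 0 1]
T4·…·T1 = [1/2 -12/13 -20/13 1; 0 6/13 10/13 -3; 0 -5/26 24/13 4; 0 0 0 1]
T5·…·T1 = [-1/2 12/13 20/13 -1; 0 6/13 10/13 -3; 0 -5/26 24/13 4; 0 0 0 1]
T6·…·T1 = [-1/2 12/13 20/13 -1; 0 9/13 15/13 -9/2; 0 15/26 -72/13 -12; 0 0 0 1]
det M = 9/4; M⁻¹ = [-2 8/3 0 10; 0 16/13 10/39 112/13; 0 5/39 -2/13 -33/26; 0 0 0 1]
M⁻¹ · (-53/13, -177/26, -531/26)ᵀ = (0, -5, 1)ᵀ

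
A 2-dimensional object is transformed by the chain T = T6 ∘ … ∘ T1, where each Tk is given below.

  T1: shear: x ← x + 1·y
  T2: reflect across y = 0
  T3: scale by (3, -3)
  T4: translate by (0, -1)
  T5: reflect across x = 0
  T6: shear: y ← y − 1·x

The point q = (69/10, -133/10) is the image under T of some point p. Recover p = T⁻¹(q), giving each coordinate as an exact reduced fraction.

T1 = [1 1 0; 0 1 0; 0 0 1]
T2·T1 = [1 1 0; 0 -1 0; 0 0 1]
T3·…·T1 = [3 3 0; 0 3 0; 0 0 1]
T4·…·T1 = [3 3 0; 0 3 -1; 0 0 1]
T5·…·T1 = [-3 -3 0; 0 3 -1; 0 0 1]
T6·…·T1 = [-3 -3 0; 3 6 -1; 0 0 1]
det M = -9; M⁻¹ = [-2/3 -1/3 -1/3; 1/3 1/3 1/3; 0 0 1]
M⁻¹ · (69/10, -133/10)ᵀ = (-1/2, -9/5)ᵀ

p = (-1/2, -9/5)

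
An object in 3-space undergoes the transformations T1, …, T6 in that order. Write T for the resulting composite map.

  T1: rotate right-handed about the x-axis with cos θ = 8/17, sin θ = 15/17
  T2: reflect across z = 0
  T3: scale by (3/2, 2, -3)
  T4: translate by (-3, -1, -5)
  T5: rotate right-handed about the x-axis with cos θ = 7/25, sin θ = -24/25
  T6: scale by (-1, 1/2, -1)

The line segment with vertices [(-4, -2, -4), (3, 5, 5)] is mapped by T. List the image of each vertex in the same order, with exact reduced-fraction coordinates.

image vertices: (9, -6007/850, 3601/425), (-3/2, 5631/850, -3908/425)

T1 rotate right-handed about the x-axis with cos θ = 8/17, sin θ = 15/17: (-4, -2, -4) → (-4, 44/17, -62/17); (3, 5, 5) → (3, -35/17, 115/17)
T2 reflect across z = 0: (-4, 44/17, -62/17) → (-4, 44/17, 62/17); (3, -35/17, 115/17) → (3, -35/17, -115/17)
T3 scale by (3/2, 2, -3): (-4, 44/17, 62/17) → (-6, 88/17, -186/17); (3, -35/17, -115/17) → (9/2, -70/17, 345/17)
T4 translate by (-3, -1, -5): (-6, 88/17, -186/17) → (-9, 71/17, -271/17); (9/2, -70/17, 345/17) → (3/2, -87/17, 260/17)
T5 rotate right-handed about the x-axis with cos θ = 7/25, sin θ = -24/25: (-9, 71/17, -271/17) → (-9, -6007/425, -3601/425); (3/2, -87/17, 260/17) → (3/2, 5631/425, 3908/425)
T6 scale by (-1, 1/2, -1): (-9, -6007/425, -3601/425) → (9, -6007/850, 3601/425); (3/2, 5631/425, 3908/425) → (-3/2, 5631/850, -3908/425)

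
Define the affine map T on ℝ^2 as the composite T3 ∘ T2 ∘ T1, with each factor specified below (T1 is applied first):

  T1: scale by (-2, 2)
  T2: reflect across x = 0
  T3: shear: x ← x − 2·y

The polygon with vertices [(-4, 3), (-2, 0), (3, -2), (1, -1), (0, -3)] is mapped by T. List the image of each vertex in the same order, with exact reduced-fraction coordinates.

image vertices: (-20, 6), (-4, 0), (14, -4), (6, -2), (12, -6)

T1 scale by (-2, 2): (-4, 3) → (8, 6); (-2, 0) → (4, 0); (3, -2) → (-6, -4); (1, -1) → (-2, -2); (0, -3) → (0, -6)
T2 reflect across x = 0: (8, 6) → (-8, 6); (4, 0) → (-4, 0); (-6, -4) → (6, -4); (-2, -2) → (2, -2); (0, -6) → (0, -6)
T3 shear: x ← x − 2·y: (-8, 6) → (-20, 6); (-4, 0) → (-4, 0); (6, -4) → (14, -4); (2, -2) → (6, -2); (0, -6) → (12, -6)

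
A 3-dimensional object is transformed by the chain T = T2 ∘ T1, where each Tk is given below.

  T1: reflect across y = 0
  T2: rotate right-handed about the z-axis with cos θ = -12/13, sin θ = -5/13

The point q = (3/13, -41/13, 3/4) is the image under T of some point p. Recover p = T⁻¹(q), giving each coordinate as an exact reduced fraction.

T1 = [1 0 0 0; 0 -1 0 0; 0 0 1 0; 0 0 0 1]
T2·T1 = [-12/13 -5/13 0 0; -5/13 12/13 0 0; 0 0 1 0; 0 0 0 1]
det M = -1; M⁻¹ = [-12/13 -5/13 0 0; -5/13 12/13 0 0; 0 0 1 0; 0 0 0 1]
M⁻¹ · (3/13, -41/13, 3/4)ᵀ = (1, -3, 3/4)ᵀ

p = (1, -3, 3/4)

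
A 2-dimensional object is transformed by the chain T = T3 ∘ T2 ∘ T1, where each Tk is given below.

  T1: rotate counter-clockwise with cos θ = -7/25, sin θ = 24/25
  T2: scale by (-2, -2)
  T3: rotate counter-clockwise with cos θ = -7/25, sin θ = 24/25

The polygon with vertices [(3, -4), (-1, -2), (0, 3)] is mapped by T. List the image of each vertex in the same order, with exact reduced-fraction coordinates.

T1 rotate counter-clockwise with cos θ = -7/25, sin θ = 24/25: (3, -4) → (3, 4); (-1, -2) → (11/5, -2/5); (0, 3) → (-72/25, -21/25)
T2 scale by (-2, -2): (3, 4) → (-6, -8); (11/5, -2/5) → (-22/5, 4/5); (-72/25, -21/25) → (144/25, 42/25)
T3 rotate counter-clockwise with cos θ = -7/25, sin θ = 24/25: (-6, -8) → (234/25, -88/25); (-22/5, 4/5) → (58/125, -556/125); (144/25, 42/25) → (-2016/625, 3162/625)

image vertices: (234/25, -88/25), (58/125, -556/125), (-2016/625, 3162/625)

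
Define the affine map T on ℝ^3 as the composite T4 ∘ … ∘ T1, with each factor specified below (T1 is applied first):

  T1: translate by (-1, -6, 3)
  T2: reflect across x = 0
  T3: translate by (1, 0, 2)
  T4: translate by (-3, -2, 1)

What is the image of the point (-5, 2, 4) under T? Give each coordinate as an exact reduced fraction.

T1 translate by (-1, -6, 3): (-5, 2, 4) → (-6, -4, 7)
T2 reflect across x = 0: (-6, -4, 7) → (6, -4, 7)
T3 translate by (1, 0, 2): (6, -4, 7) → (7, -4, 9)
T4 translate by (-3, -2, 1): (7, -4, 9) → (4, -6, 10)

T(p) = (4, -6, 10)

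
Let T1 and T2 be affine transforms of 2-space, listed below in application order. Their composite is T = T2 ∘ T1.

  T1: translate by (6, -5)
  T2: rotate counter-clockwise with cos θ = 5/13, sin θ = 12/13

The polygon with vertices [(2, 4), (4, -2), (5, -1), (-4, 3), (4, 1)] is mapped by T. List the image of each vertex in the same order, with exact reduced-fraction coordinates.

image vertices: (4, 7), (134/13, 85/13), (127/13, 102/13), (34/13, 14/13), (98/13, 100/13)

T1 translate by (6, -5): (2, 4) → (8, -1); (4, -2) → (10, -7); (5, -1) → (11, -6); (-4, 3) → (2, -2); (4, 1) → (10, -4)
T2 rotate counter-clockwise with cos θ = 5/13, sin θ = 12/13: (8, -1) → (4, 7); (10, -7) → (134/13, 85/13); (11, -6) → (127/13, 102/13); (2, -2) → (34/13, 14/13); (10, -4) → (98/13, 100/13)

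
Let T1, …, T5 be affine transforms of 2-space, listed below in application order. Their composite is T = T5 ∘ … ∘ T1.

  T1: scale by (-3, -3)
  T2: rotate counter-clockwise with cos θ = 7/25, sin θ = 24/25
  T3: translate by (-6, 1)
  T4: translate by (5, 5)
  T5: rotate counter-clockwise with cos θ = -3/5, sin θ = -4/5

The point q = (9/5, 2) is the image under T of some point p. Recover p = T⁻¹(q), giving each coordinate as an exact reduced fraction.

p = (2, 0)

T1 = [-3 0 0; 0 -3 0; 0 0 1]
T2·T1 = [-21/25 72/25 0; -72/25 -21/25 0; 0 0 1]
T3·…·T1 = [-21/25 72/25 -6; -72/25 -21/25 1; 0 0 1]
T4·…·T1 = [-21/25 72/25 -1; -72/25 -21/25 6; 0 0 1]
T5·…·T1 = [-9/5 -12/5 27/5; 12/5 -9/5 -14/5; 0 0 1]
det M = 9; M⁻¹ = [-1/5 4/15 137/75; -4/15 -1/5 22/25; 0 0 1]
M⁻¹ · (9/5, 2)ᵀ = (2, 0)ᵀ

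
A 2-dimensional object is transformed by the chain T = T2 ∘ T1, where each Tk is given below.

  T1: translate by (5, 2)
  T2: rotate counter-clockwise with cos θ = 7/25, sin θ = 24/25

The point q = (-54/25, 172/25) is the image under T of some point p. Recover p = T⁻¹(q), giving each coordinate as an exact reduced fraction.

p = (1, 2)

T1 = [1 0 5; 0 1 2; 0 0 1]
T2·T1 = [7/25 -24/25 -13/25; 24/25 7/25 134/25; 0 0 1]
det M = 1; M⁻¹ = [7/25 24/25 -5; -24/25 7/25 -2; 0 0 1]
M⁻¹ · (-54/25, 172/25)ᵀ = (1, 2)ᵀ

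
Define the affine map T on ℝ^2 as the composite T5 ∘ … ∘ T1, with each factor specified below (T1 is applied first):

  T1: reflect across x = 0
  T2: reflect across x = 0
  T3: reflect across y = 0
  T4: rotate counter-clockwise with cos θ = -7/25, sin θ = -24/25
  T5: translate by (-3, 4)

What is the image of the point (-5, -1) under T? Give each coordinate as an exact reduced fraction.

T1 reflect across x = 0: (-5, -1) → (5, -1)
T2 reflect across x = 0: (5, -1) → (-5, -1)
T3 reflect across y = 0: (-5, -1) → (-5, 1)
T4 rotate counter-clockwise with cos θ = -7/25, sin θ = -24/25: (-5, 1) → (59/25, 113/25)
T5 translate by (-3, 4): (59/25, 113/25) → (-16/25, 213/25)

T(p) = (-16/25, 213/25)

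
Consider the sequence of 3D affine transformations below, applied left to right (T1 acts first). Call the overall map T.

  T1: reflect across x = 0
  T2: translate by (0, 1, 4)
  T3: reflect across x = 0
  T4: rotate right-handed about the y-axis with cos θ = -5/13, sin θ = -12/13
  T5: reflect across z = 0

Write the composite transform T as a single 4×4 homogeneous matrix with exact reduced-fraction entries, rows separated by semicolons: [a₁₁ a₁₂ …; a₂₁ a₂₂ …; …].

T = [-5/13 0 -12/13 -48/13; 0 1 0 1; -12/13 0 5/13 20/13; 0 0 0 1]

T1 = [-1 0 0 0; 0 1 0 0; 0 0 1 0; 0 0 0 1]
T2·T1 = [-1 0 0 0; 0 1 0 1; 0 0 1 4; 0 0 0 1]
T3·…·T1 = [1 0 0 0; 0 1 0 1; 0 0 1 4; 0 0 0 1]
T4·…·T1 = [-5/13 0 -12/13 -48/13; 0 1 0 1; 12/13 0 -5/13 -20/13; 0 0 0 1]
T5·…·T1 = [-5/13 0 -12/13 -48/13; 0 1 0 1; -12/13 0 5/13 20/13; 0 0 0 1]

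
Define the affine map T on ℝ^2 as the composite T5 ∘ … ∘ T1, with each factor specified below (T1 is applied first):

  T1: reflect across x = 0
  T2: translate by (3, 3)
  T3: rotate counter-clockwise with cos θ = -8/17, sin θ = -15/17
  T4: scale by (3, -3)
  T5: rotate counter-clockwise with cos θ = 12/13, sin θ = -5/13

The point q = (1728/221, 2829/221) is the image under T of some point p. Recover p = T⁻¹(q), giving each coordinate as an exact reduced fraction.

T1 = [-1 0 0; 0 1 0; 0 0 1]
T2·T1 = [-1 0 3; 0 1 3; 0 0 1]
T3·…·T1 = [8/17 15/17 21/17; 15/17 -8/17 -69/17; 0 0 1]
T4·…·T1 = [24/17 45/17 63/17; -45/17 24/17 207/17; 0 0 1]
T5·…·T1 = [63/221 660/221 1791/221; -660/221 63/221 2169/221; 0 0 1]
det M = 9; M⁻¹ = [7/221 -220/663 3; 220/663 7/221 -3; 0 0 1]
M⁻¹ · (1728/221, 2829/221)ᵀ = (-1, 0)ᵀ

p = (-1, 0)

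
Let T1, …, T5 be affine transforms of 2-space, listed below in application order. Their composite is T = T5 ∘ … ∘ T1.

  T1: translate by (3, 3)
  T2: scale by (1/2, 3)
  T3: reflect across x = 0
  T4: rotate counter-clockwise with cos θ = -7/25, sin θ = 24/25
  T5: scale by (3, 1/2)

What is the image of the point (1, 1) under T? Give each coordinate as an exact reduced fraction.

T(p) = (-822/25, -66/25)

T1 translate by (3, 3): (1, 1) → (4, 4)
T2 scale by (1/2, 3): (4, 4) → (2, 12)
T3 reflect across x = 0: (2, 12) → (-2, 12)
T4 rotate counter-clockwise with cos θ = -7/25, sin θ = 24/25: (-2, 12) → (-274/25, -132/25)
T5 scale by (3, 1/2): (-274/25, -132/25) → (-822/25, -66/25)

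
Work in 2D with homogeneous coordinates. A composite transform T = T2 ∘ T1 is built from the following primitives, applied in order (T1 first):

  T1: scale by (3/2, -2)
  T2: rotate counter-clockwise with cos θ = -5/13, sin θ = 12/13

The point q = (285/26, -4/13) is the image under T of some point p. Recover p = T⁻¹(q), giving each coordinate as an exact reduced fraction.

p = (-3, 5)

T1 = [3/2 0 0; 0 -2 0; 0 0 1]
T2·T1 = [-15/26 24/13 0; 18/13 10/13 0; 0 0 1]
det M = -3; M⁻¹ = [-10/39 8/13 0; 6/13 5/26 0; 0 0 1]
M⁻¹ · (285/26, -4/13)ᵀ = (-3, 5)ᵀ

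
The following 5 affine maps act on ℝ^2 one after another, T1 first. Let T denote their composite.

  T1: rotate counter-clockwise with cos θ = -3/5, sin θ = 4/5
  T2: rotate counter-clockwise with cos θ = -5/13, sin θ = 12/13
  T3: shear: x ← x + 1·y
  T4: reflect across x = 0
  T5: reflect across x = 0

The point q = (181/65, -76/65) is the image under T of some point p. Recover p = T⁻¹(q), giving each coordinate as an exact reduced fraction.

p = (-1, 4)

T1 = [-3/5 -4/5 0; 4/5 -3/5 0; 0 0 1]
T2·T1 = [-33/65 56/65 0; -56/65 -33/65 0; 0 0 1]
T3·…·T1 = [-89/65 23/65 0; -56/65 -33/65 0; 0 0 1]
T4·…·T1 = [89/65 -23/65 0; -56/65 -33/65 0; 0 0 1]
T5·…·T1 = [-89/65 23/65 0; -56/65 -33/65 0; 0 0 1]
det M = 1; M⁻¹ = [-33/65 -23/65 0; 56/65 -89/65 0; 0 0 1]
M⁻¹ · (181/65, -76/65)ᵀ = (-1, 4)ᵀ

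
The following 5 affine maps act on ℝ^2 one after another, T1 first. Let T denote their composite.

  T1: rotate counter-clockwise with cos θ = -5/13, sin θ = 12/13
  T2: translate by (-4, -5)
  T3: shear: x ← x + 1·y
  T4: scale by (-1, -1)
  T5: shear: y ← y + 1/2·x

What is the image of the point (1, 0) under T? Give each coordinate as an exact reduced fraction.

T1 rotate counter-clockwise with cos θ = -5/13, sin θ = 12/13: (1, 0) → (-5/13, 12/13)
T2 translate by (-4, -5): (-5/13, 12/13) → (-57/13, -53/13)
T3 shear: x ← x + 1·y: (-57/13, -53/13) → (-110/13, -53/13)
T4 scale by (-1, -1): (-110/13, -53/13) → (110/13, 53/13)
T5 shear: y ← y + 1/2·x: (110/13, 53/13) → (110/13, 108/13)

T(p) = (110/13, 108/13)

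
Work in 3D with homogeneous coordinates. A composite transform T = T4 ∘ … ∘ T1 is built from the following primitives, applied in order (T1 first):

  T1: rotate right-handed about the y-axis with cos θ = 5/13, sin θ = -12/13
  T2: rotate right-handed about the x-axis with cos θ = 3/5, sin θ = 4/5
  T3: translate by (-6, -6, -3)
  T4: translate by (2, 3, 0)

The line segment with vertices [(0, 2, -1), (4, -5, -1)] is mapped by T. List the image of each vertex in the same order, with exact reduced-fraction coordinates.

image vertices: (-40/13, -97/65, -106/65), (-20/13, -562/65, -326/65)

T1 rotate right-handed about the y-axis with cos θ = 5/13, sin θ = -12/13: (0, 2, -1) → (12/13, 2, -5/13); (4, -5, -1) → (32/13, -5, 43/13)
T2 rotate right-handed about the x-axis with cos θ = 3/5, sin θ = 4/5: (12/13, 2, -5/13) → (12/13, 98/65, 89/65); (32/13, -5, 43/13) → (32/13, -367/65, -131/65)
T3 translate by (-6, -6, -3): (12/13, 98/65, 89/65) → (-66/13, -292/65, -106/65); (32/13, -367/65, -131/65) → (-46/13, -757/65, -326/65)
T4 translate by (2, 3, 0): (-66/13, -292/65, -106/65) → (-40/13, -97/65, -106/65); (-46/13, -757/65, -326/65) → (-20/13, -562/65, -326/65)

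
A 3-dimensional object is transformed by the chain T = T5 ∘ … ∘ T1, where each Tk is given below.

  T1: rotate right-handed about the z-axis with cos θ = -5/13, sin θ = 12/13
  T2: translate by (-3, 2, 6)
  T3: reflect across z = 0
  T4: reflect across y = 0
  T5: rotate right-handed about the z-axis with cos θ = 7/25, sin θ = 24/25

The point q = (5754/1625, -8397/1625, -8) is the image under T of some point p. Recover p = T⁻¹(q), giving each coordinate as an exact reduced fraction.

T1 = [-5/13 -12/13 0 0; 12/13 -5/13 0 0; 0 0 1 0; 0 0 0 1]
T2·T1 = [-5/13 -12/13 0 -3; 12/13 -5/13 0 2; 0 0 1 6; 0 0 0 1]
T3·…·T1 = [-5/13 -12/13 0 -3; 12/13 -5/13 0 2; 0 0 -1 -6; 0 0 0 1]
T4·…·T1 = [-5/13 -12/13 0 -3; -12/13 5/13 0 -2; 0 0 -1 -6; 0 0 0 1]
T5·…·T1 = [253/325 -204/325 0 27/25; -204/325 -253/325 0 -86/25; 0 0 -1 -6; 0 0 0 1]
det M = 1; M⁻¹ = [253/325 -204/325 0 -3; -204/325 -253/325 0 -2; 0 0 -1 -6; 0 0 0 1]
M⁻¹ · (5754/1625, -8397/1625, -8)ᵀ = (3, -1/5, 2)ᵀ

p = (3, -1/5, 2)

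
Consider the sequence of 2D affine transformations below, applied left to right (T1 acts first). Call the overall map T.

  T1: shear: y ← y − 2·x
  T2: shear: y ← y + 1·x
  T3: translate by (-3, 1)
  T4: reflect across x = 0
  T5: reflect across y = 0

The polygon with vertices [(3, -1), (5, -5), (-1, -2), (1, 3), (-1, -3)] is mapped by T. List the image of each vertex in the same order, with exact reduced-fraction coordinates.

image vertices: (0, 3), (-2, 9), (4, 0), (2, -3), (4, 1)

T1 shear: y ← y − 2·x: (3, -1) → (3, -7); (5, -5) → (5, -15); (-1, -2) → (-1, 0); (1, 3) → (1, 1); (-1, -3) → (-1, -1)
T2 shear: y ← y + 1·x: (3, -7) → (3, -4); (5, -15) → (5, -10); (-1, 0) → (-1, -1); (1, 1) → (1, 2); (-1, -1) → (-1, -2)
T3 translate by (-3, 1): (3, -4) → (0, -3); (5, -10) → (2, -9); (-1, -1) → (-4, 0); (1, 2) → (-2, 3); (-1, -2) → (-4, -1)
T4 reflect across x = 0: (0, -3) → (0, -3); (2, -9) → (-2, -9); (-4, 0) → (4, 0); (-2, 3) → (2, 3); (-4, -1) → (4, -1)
T5 reflect across y = 0: (0, -3) → (0, 3); (-2, -9) → (-2, 9); (4, 0) → (4, 0); (2, 3) → (2, -3); (4, -1) → (4, 1)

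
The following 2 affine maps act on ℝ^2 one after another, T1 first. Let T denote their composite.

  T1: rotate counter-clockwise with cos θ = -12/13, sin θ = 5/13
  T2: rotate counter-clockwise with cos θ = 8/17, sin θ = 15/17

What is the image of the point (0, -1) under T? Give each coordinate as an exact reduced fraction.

T(p) = (-140/221, 171/221)

T1 rotate counter-clockwise with cos θ = -12/13, sin θ = 5/13: (0, -1) → (5/13, 12/13)
T2 rotate counter-clockwise with cos θ = 8/17, sin θ = 15/17: (5/13, 12/13) → (-140/221, 171/221)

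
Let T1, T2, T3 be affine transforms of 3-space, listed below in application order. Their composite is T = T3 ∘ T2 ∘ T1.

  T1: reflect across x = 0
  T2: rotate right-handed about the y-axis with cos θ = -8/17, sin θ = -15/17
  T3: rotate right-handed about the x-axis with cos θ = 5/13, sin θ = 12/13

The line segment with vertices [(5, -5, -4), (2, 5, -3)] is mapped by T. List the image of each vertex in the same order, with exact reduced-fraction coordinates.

T1 reflect across x = 0: (5, -5, -4) → (-5, -5, -4); (2, 5, -3) → (-2, 5, -3)
T2 rotate right-handed about the y-axis with cos θ = -8/17, sin θ = -15/17: (-5, -5, -4) → (100/17, -5, -43/17); (-2, 5, -3) → (61/17, 5, -6/17)
T3 rotate right-handed about the x-axis with cos θ = 5/13, sin θ = 12/13: (100/17, -5, -43/17) → (100/17, 7/17, -95/17); (61/17, 5, -6/17) → (61/17, 497/221, 990/221)

image vertices: (100/17, 7/17, -95/17), (61/17, 497/221, 990/221)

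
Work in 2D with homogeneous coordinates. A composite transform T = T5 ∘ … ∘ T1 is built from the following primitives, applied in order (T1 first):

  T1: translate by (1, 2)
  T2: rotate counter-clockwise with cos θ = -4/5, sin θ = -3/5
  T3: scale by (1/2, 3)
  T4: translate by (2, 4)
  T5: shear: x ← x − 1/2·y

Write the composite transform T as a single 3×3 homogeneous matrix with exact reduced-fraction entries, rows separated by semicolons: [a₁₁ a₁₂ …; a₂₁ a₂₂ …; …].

T1 = [1 0 1; 0 1 2; 0 0 1]
T2·T1 = [-4/5 3/5 2/5; -3/5 -4/5 -11/5; 0 0 1]
T3·…·T1 = [-2/5 3/10 1/5; -9/5 -12/5 -33/5; 0 0 1]
T4·…·T1 = [-2/5 3/10 11/5; -9/5 -12/5 -13/5; 0 0 1]
T5·…·T1 = [1/2 3/2 7/2; -9/5 -12/5 -13/5; 0 0 1]

T = [1/2 3/2 7/2; -9/5 -12/5 -13/5; 0 0 1]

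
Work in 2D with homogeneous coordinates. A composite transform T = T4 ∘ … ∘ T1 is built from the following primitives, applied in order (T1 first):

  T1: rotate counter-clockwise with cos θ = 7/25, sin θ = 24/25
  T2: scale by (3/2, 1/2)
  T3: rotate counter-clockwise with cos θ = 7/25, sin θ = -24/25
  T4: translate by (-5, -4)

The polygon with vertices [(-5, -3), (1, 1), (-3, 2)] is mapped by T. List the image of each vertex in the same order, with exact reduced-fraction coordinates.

image vertices: (-8857/1250, -8651/1250), (-5863/1250, -3559/1250), (-9091/1250, -219/625)

T1 rotate counter-clockwise with cos θ = 7/25, sin θ = 24/25: (-5, -3) → (37/25, -141/25); (1, 1) → (-17/25, 31/25); (-3, 2) → (-69/25, -58/25)
T2 scale by (3/2, 1/2): (37/25, -141/25) → (111/50, -141/50); (-17/25, 31/25) → (-51/50, 31/50); (-69/25, -58/25) → (-207/50, -29/25)
T3 rotate counter-clockwise with cos θ = 7/25, sin θ = -24/25: (111/50, -141/50) → (-2607/1250, -3651/1250); (-51/50, 31/50) → (387/1250, 1441/1250); (-207/50, -29/25) → (-2841/1250, 2281/625)
T4 translate by (-5, -4): (-2607/1250, -3651/1250) → (-8857/1250, -8651/1250); (387/1250, 1441/1250) → (-5863/1250, -3559/1250); (-2841/1250, 2281/625) → (-9091/1250, -219/625)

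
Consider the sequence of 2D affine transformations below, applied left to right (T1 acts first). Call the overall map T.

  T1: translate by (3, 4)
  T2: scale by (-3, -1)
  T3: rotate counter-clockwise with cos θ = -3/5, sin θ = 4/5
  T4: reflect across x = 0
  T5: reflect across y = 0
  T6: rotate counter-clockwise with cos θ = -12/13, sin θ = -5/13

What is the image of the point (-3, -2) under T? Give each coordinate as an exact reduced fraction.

T1 translate by (3, 4): (-3, -2) → (0, 2)
T2 scale by (-3, -1): (0, 2) → (0, -2)
T3 rotate counter-clockwise with cos θ = -3/5, sin θ = 4/5: (0, -2) → (8/5, 6/5)
T4 reflect across x = 0: (8/5, 6/5) → (-8/5, 6/5)
T5 reflect across y = 0: (-8/5, 6/5) → (-8/5, -6/5)
T6 rotate counter-clockwise with cos θ = -12/13, sin θ = -5/13: (-8/5, -6/5) → (66/65, 112/65)

T(p) = (66/65, 112/65)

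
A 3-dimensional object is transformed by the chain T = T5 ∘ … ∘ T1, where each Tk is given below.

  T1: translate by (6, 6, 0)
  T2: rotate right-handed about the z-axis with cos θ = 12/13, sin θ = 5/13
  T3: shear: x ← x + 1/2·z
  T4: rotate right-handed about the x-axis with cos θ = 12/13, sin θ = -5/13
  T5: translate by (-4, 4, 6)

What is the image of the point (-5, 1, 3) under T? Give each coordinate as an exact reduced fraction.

T(p) = (-111/26, 1939/169, 1037/169)

T1 translate by (6, 6, 0): (-5, 1, 3) → (1, 7, 3)
T2 rotate right-handed about the z-axis with cos θ = 12/13, sin θ = 5/13: (1, 7, 3) → (-23/13, 89/13, 3)
T3 shear: x ← x + 1/2·z: (-23/13, 89/13, 3) → (-7/26, 89/13, 3)
T4 rotate right-handed about the x-axis with cos θ = 12/13, sin θ = -5/13: (-7/26, 89/13, 3) → (-7/26, 1263/169, 23/169)
T5 translate by (-4, 4, 6): (-7/26, 1263/169, 23/169) → (-111/26, 1939/169, 1037/169)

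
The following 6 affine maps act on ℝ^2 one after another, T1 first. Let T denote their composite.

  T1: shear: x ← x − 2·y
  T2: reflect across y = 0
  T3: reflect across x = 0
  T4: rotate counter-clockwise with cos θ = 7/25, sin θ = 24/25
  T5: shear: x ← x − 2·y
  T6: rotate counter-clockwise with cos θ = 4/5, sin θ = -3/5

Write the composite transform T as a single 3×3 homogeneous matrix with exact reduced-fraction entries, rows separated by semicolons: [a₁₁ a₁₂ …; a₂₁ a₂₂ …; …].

T1 = [1 -2 0; 0 1 0; 0 0 1]
T2·T1 = [1 -2 0; 0 -1 0; 0 0 1]
T3·…·T1 = [-1 2 0; 0 -1 0; 0 0 1]
T4·…·T1 = [-7/25 38/25 0; -24/25 41/25 0; 0 0 1]
T5·…·T1 = [41/25 -44/25 0; -24/25 41/25 0; 0 0 1]
T6·…·T1 = [92/125 -53/125 0; -219/125 296/125 0; 0 0 1]

T = [92/125 -53/125 0; -219/125 296/125 0; 0 0 1]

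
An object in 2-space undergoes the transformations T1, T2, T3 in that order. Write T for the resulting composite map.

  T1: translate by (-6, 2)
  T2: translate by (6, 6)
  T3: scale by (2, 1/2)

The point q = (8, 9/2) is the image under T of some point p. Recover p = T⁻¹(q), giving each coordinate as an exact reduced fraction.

T1 = [1 0 -6; 0 1 2; 0 0 1]
T2·T1 = [1 0 0; 0 1 8; 0 0 1]
T3·…·T1 = [2 0 0; 0 1/2 4; 0 0 1]
det M = 1; M⁻¹ = [1/2 0 0; 0 2 -8; 0 0 1]
M⁻¹ · (8, 9/2)ᵀ = (4, 1)ᵀ

p = (4, 1)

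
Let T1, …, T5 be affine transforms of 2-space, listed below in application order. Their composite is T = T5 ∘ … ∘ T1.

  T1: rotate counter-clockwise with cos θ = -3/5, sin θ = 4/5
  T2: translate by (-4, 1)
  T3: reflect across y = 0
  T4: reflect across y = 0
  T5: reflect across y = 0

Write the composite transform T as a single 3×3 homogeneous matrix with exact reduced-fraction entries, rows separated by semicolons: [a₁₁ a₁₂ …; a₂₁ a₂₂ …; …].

T1 = [-3/5 -4/5 0; 4/5 -3/5 0; 0 0 1]
T2·T1 = [-3/5 -4/5 -4; 4/5 -3/5 1; 0 0 1]
T3·…·T1 = [-3/5 -4/5 -4; -4/5 3/5 -1; 0 0 1]
T4·…·T1 = [-3/5 -4/5 -4; 4/5 -3/5 1; 0 0 1]
T5·…·T1 = [-3/5 -4/5 -4; -4/5 3/5 -1; 0 0 1]

T = [-3/5 -4/5 -4; -4/5 3/5 -1; 0 0 1]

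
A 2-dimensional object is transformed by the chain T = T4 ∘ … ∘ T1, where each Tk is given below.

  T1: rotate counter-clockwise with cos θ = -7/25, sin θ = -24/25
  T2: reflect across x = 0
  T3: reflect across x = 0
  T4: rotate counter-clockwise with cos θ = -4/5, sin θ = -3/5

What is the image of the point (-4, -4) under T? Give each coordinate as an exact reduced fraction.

T(p) = (644/125, -292/125)

T1 rotate counter-clockwise with cos θ = -7/25, sin θ = -24/25: (-4, -4) → (-68/25, 124/25)
T2 reflect across x = 0: (-68/25, 124/25) → (68/25, 124/25)
T3 reflect across x = 0: (68/25, 124/25) → (-68/25, 124/25)
T4 rotate counter-clockwise with cos θ = -4/5, sin θ = -3/5: (-68/25, 124/25) → (644/125, -292/125)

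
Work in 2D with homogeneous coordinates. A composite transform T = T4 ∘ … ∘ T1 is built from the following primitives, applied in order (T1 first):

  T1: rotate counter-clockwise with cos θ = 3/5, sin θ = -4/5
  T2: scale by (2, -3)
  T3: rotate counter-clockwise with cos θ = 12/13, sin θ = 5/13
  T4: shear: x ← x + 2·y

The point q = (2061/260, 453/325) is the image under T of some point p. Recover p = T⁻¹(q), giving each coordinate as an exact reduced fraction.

p = (7/5, 9/4)

T1 = [3/5 4/5 0; -4/5 3/5 0; 0 0 1]
T2·T1 = [6/5 8/5 0; 12/5 -9/5 0; 0 0 1]
T3·…·T1 = [12/65 141/65 0; 174/65 -68/65 0; 0 0 1]
T4·…·T1 = [72/13 1/13 0; 174/65 -68/65 0; 0 0 1]
det M = -6; M⁻¹ = [34/195 1/78 0; 29/65 -12/13 0; 0 0 1]
M⁻¹ · (2061/260, 453/325)ᵀ = (7/5, 9/4)ᵀ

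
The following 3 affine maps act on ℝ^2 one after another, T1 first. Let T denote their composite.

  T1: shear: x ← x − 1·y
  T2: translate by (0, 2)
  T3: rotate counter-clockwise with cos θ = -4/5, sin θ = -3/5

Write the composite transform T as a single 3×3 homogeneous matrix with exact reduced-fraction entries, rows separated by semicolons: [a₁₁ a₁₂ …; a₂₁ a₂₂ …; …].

T = [-4/5 7/5 6/5; -3/5 -1/5 -8/5; 0 0 1]

T1 = [1 -1 0; 0 1 0; 0 0 1]
T2·T1 = [1 -1 0; 0 1 2; 0 0 1]
T3·…·T1 = [-4/5 7/5 6/5; -3/5 -1/5 -8/5; 0 0 1]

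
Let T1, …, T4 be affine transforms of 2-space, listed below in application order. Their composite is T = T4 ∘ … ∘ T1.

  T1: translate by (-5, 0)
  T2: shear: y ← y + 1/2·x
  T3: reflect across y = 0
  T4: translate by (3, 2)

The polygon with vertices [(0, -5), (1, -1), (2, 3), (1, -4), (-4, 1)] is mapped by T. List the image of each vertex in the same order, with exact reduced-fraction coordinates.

T1 translate by (-5, 0): (0, -5) → (-5, -5); (1, -1) → (-4, -1); (2, 3) → (-3, 3); (1, -4) → (-4, -4); (-4, 1) → (-9, 1)
T2 shear: y ← y + 1/2·x: (-5, -5) → (-5, -15/2); (-4, -1) → (-4, -3); (-3, 3) → (-3, 3/2); (-4, -4) → (-4, -6); (-9, 1) → (-9, -7/2)
T3 reflect across y = 0: (-5, -15/2) → (-5, 15/2); (-4, -3) → (-4, 3); (-3, 3/2) → (-3, -3/2); (-4, -6) → (-4, 6); (-9, -7/2) → (-9, 7/2)
T4 translate by (3, 2): (-5, 15/2) → (-2, 19/2); (-4, 3) → (-1, 5); (-3, -3/2) → (0, 1/2); (-4, 6) → (-1, 8); (-9, 7/2) → (-6, 11/2)

image vertices: (-2, 19/2), (-1, 5), (0, 1/2), (-1, 8), (-6, 11/2)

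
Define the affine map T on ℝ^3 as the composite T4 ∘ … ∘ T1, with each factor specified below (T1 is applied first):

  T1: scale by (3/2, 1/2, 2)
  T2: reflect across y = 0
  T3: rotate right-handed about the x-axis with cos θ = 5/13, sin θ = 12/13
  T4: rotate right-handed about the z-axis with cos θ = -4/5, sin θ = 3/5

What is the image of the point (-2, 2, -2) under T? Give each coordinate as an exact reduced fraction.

T1 scale by (3/2, 1/2, 2): (-2, 2, -2) → (-3, 1, -4)
T2 reflect across y = 0: (-3, 1, -4) → (-3, -1, -4)
T3 rotate right-handed about the x-axis with cos θ = 5/13, sin θ = 12/13: (-3, -1, -4) → (-3, 43/13, -32/13)
T4 rotate right-handed about the z-axis with cos θ = -4/5, sin θ = 3/5: (-3, 43/13, -32/13) → (27/65, -289/65, -32/13)

T(p) = (27/65, -289/65, -32/13)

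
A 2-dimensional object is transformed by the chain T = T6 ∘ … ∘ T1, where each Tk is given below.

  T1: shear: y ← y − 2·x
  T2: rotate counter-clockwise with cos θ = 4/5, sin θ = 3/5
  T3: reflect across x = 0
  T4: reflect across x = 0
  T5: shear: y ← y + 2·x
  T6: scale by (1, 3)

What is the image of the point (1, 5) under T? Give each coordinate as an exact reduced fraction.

T1 shear: y ← y − 2·x: (1, 5) → (1, 3)
T2 rotate counter-clockwise with cos θ = 4/5, sin θ = 3/5: (1, 3) → (-1, 3)
T3 reflect across x = 0: (-1, 3) → (1, 3)
T4 reflect across x = 0: (1, 3) → (-1, 3)
T5 shear: y ← y + 2·x: (-1, 3) → (-1, 1)
T6 scale by (1, 3): (-1, 1) → (-1, 3)

T(p) = (-1, 3)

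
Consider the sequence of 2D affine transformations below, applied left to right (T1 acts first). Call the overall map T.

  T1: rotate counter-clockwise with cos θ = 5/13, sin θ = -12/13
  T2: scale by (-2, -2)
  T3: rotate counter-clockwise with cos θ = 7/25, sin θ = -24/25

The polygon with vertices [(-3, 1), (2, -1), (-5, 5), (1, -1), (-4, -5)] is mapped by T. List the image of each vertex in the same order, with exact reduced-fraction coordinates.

T1 rotate counter-clockwise with cos θ = 5/13, sin θ = -12/13: (-3, 1) → (-3/13, 41/13); (2, -1) → (-2/13, -29/13); (-5, 5) → (35/13, 85/13); (1, -1) → (-7/13, -17/13); (-4, -5) → (-80/13, 23/13)
T2 scale by (-2, -2): (-3/13, 41/13) → (6/13, -82/13); (-2/13, -29/13) → (4/13, 58/13); (35/13, 85/13) → (-70/13, -170/13); (-7/13, -17/13) → (14/13, 34/13); (-80/13, 23/13) → (160/13, -46/13)
T3 rotate counter-clockwise with cos θ = 7/25, sin θ = -24/25: (6/13, -82/13) → (-1926/325, -718/325); (4/13, 58/13) → (284/65, 62/65); (-70/13, -170/13) → (-914/65, 98/65); (14/13, 34/13) → (914/325, -98/325); (160/13, -46/13) → (16/325, -4162/325)

image vertices: (-1926/325, -718/325), (284/65, 62/65), (-914/65, 98/65), (914/325, -98/325), (16/325, -4162/325)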